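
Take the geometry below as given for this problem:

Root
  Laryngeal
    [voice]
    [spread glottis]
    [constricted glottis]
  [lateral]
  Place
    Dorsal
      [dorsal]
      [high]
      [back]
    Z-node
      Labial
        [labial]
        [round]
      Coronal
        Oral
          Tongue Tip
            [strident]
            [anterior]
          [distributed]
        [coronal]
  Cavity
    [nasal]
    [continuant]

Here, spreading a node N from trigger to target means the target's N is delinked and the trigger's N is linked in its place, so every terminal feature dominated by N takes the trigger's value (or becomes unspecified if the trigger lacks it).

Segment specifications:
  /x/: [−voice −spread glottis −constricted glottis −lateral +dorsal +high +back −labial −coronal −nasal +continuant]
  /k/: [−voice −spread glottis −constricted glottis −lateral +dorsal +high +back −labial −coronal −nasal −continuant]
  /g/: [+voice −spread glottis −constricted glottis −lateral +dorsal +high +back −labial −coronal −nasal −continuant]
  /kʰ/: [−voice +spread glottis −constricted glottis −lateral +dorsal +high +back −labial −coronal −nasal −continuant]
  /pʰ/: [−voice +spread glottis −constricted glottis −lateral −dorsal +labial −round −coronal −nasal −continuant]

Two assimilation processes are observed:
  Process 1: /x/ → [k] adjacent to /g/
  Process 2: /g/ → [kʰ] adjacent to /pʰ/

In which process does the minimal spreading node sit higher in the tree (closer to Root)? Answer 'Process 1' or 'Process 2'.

Process 2

Process 1: the feature that changes is [continuant]; the minimal node is [continuant] (depth 2).
Process 2: the features that change are [voice], [spread glottis]; the minimal node is Laryngeal (depth 1).
Laryngeal is closer to Root than [continuant], so Process 2 spreads the higher node.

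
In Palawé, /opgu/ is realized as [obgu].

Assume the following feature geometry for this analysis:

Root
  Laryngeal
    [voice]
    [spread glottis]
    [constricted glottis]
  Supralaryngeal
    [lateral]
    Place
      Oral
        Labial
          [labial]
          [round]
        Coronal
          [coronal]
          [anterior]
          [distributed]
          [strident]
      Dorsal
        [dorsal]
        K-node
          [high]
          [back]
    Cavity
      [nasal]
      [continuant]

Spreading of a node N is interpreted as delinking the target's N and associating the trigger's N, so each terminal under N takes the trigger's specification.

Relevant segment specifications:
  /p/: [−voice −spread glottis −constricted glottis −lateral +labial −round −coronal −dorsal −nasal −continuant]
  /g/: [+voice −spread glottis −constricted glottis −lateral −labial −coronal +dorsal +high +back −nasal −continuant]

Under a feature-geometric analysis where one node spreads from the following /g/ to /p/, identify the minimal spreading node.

Feature comparison: [voice] differs between /p/ and [b]; the remaining terminals match.
Only a single terminal changes, and /g/ supplies the new value, so [voice] itself is the minimal spreading constituent.
Features on which the two segments disagree outside [voice], such as [dorsal], [labial], are unchanged — nothing dominating them spread, and [voice] is the minimal sufficient constituent.

[voice]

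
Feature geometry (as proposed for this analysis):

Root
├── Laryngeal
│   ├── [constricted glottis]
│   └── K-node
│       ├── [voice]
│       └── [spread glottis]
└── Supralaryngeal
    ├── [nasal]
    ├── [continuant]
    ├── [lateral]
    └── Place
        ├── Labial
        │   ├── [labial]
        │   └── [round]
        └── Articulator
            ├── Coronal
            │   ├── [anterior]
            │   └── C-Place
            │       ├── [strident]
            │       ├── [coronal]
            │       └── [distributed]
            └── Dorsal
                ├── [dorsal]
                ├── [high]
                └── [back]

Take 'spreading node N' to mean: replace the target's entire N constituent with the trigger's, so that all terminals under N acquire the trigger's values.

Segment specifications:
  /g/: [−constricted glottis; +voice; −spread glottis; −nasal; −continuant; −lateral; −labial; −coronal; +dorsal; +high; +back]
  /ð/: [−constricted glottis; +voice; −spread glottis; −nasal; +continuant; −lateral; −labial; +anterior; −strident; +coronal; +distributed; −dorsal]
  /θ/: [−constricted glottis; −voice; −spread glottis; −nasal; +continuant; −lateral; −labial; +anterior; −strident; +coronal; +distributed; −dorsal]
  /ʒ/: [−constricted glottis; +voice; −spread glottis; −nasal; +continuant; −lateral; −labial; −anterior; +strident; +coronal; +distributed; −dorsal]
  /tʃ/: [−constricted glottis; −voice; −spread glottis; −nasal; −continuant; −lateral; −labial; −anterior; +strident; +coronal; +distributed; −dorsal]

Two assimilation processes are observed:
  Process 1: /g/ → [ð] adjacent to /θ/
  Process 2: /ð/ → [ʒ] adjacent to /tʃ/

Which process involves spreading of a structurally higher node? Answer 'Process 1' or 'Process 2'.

In Process 1, [continuant], [coronal], [anterior], [distributed], [strident], [dorsal], [high], [back] change, so the minimal spreading node is Supralaryngeal at depth 1.
Process 2 alters [anterior], [strident]; the lowest common ancestor is Coronal (depth 4 from Root).
Depth 1 < depth 4; Process 1 involves the structurally higher constituent Supralaryngeal.

Process 1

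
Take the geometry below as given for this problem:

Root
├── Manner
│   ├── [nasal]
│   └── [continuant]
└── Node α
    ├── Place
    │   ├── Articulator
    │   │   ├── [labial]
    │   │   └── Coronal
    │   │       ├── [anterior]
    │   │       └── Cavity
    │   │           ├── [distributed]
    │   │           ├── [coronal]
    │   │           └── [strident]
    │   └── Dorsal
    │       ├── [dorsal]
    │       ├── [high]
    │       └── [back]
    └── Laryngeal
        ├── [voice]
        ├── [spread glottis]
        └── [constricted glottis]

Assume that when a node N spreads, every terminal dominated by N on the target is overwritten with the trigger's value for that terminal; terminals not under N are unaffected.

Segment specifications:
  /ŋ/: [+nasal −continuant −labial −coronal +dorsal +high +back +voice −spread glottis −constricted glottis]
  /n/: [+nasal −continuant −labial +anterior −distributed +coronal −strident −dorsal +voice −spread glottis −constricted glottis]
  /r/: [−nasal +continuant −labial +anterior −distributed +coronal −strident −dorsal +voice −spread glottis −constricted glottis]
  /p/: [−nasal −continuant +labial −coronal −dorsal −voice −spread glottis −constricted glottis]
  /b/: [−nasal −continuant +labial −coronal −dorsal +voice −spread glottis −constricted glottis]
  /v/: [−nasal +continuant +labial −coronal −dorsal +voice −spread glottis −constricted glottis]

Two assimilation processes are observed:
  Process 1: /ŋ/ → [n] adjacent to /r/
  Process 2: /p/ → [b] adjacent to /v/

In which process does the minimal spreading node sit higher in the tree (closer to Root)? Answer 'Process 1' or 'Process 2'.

Process 1

In Process 1, [coronal], [anterior], [distributed], [strident], [dorsal], [high], [back] change, so the minimal spreading node is Place at depth 2.
Process 2: the feature that changes is [voice]; the minimal node is [voice] (depth 3).
Depth 2 < depth 3; Process 1 involves the structurally higher constituent Place.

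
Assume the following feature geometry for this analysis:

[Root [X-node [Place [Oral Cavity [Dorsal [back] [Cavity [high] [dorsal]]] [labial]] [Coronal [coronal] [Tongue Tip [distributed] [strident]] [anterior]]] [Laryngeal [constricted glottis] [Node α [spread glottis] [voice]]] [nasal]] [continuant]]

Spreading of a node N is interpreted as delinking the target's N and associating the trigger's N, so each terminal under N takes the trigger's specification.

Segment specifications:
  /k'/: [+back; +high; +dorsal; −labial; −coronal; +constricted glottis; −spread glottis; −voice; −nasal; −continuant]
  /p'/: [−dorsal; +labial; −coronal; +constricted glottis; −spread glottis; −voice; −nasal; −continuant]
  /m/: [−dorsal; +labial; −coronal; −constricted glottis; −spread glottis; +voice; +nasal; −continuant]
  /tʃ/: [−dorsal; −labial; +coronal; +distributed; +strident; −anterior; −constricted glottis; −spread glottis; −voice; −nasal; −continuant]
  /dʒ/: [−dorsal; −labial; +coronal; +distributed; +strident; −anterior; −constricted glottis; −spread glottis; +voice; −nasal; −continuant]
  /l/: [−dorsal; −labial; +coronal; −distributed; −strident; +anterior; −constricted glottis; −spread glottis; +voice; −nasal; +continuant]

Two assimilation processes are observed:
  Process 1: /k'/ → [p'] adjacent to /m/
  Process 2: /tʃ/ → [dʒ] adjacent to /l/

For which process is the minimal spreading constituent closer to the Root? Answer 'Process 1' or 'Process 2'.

In Process 1, [labial], [dorsal], [high], [back] change, so the minimal spreading node is Oral Cavity at depth 3.
In Process 2, [voice] changes, so the minimal spreading node is [voice] at depth 4.
Oral Cavity (depth 3) sits above [voice] (depth 4), making Process 1 the one with the higher spreading node.

Process 1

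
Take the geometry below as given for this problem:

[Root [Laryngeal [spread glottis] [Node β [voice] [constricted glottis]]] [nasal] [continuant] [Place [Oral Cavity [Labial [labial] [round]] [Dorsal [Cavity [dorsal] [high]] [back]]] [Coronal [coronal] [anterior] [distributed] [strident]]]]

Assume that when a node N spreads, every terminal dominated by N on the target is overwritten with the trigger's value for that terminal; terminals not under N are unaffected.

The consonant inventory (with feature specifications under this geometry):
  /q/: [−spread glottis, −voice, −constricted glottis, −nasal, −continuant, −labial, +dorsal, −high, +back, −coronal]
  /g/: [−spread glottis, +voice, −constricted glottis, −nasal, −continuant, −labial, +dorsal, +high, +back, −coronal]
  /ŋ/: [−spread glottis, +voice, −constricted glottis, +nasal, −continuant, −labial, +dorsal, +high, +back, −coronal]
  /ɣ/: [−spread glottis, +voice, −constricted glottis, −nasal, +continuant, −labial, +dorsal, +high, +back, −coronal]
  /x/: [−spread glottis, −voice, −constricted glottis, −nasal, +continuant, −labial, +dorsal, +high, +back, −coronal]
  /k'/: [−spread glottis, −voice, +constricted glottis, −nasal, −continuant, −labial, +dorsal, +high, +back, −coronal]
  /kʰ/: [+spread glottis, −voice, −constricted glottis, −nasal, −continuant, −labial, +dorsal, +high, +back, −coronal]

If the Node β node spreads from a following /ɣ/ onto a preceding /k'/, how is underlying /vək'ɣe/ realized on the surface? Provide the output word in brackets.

Node β immediately or transitively dominates [voice], [constricted glottis].
The target acquires /ɣ/'s values for everything under Node β — [+voice], [−constricted glottis] — while keeping its own [spread glottis], [nasal], [continuant], ….
The resulting bundle matches /g/ in the inventory; substituting it for /k'/ gives [vəgɣe].

[vəgɣe]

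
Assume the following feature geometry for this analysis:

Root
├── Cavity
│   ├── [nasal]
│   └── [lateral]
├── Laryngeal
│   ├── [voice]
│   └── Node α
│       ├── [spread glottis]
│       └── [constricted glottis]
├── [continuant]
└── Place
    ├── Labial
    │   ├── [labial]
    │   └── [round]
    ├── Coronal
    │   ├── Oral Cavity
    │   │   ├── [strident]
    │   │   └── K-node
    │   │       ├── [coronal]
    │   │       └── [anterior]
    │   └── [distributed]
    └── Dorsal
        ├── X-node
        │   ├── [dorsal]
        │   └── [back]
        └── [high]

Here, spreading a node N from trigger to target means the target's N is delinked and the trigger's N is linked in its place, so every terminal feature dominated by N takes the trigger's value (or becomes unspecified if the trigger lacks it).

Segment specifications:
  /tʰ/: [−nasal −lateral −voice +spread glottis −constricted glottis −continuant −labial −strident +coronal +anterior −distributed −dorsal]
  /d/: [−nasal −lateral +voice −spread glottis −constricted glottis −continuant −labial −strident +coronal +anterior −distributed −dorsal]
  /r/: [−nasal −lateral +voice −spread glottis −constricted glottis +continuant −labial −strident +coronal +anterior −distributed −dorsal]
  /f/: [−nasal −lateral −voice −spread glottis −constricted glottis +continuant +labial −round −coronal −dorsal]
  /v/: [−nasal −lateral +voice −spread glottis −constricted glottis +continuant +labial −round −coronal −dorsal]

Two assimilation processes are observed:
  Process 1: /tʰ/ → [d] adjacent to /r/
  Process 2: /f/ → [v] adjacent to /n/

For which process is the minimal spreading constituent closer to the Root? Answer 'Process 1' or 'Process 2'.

Process 1 alters [voice], [spread glottis]; the lowest common ancestor is Laryngeal (depth 1 from Root).
Process 2: the feature that changes is [voice]; the minimal node is [voice] (depth 2).
Laryngeal (depth 1) sits above [voice] (depth 2), making Process 1 the one with the higher spreading node.

Process 1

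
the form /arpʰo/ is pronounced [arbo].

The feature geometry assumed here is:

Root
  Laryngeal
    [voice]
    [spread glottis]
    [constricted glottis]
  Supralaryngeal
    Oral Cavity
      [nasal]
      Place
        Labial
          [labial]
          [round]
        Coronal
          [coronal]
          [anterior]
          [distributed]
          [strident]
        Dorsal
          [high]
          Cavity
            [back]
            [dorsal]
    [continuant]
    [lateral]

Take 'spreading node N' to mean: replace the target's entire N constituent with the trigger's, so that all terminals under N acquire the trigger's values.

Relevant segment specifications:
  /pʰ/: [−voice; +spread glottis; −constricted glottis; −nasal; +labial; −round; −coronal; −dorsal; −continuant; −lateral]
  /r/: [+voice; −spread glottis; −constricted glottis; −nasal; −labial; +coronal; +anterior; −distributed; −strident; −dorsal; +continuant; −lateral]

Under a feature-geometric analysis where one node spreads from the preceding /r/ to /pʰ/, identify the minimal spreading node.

Laryngeal

Comparing /pʰ/ with its surface form [b], the features that change are [voice], [spread glottis].
These terminals are all dominated by Laryngeal, and no proper subconstituent of Laryngeal covers them all; Laryngeal is their lowest common ancestor.
Delinking /pʰ/'s Laryngeal and associating /r/'s Laryngeal gives precisely the feature bundle of [b].
[continuant], [labial] — on which /r/ differs from /pʰ/ — are unchanged, so Root cannot have spread; the constituent is no larger than Laryngeal.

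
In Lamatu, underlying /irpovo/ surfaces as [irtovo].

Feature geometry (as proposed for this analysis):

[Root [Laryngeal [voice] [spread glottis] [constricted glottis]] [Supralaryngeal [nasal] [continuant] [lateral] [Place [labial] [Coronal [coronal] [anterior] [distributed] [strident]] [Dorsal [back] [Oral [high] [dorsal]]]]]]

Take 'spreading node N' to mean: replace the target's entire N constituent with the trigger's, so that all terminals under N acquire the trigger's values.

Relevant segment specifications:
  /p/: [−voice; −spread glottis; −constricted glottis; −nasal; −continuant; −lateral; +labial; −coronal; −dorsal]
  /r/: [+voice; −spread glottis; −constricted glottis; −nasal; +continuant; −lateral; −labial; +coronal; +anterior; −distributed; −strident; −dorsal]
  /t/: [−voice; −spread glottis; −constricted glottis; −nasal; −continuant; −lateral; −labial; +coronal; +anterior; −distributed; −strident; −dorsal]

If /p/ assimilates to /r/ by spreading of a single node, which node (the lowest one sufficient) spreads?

Feature comparison: [labial], [coronal], [anterior], [distributed], [strident] differ between /p/ and [t]; the remaining terminals match.
These terminals are all dominated by Place, and no proper subconstituent of Place covers them all; Place is their lowest common ancestor.
Spreading Place from /r/ overwrites each of those terminals with /r/'s values, yielding exactly [t].
[continuant] — on which /r/ differs from /p/ — is unchanged, so neither Supralaryngeal nor anything higher can have spread; the constituent is no larger than Place.

Place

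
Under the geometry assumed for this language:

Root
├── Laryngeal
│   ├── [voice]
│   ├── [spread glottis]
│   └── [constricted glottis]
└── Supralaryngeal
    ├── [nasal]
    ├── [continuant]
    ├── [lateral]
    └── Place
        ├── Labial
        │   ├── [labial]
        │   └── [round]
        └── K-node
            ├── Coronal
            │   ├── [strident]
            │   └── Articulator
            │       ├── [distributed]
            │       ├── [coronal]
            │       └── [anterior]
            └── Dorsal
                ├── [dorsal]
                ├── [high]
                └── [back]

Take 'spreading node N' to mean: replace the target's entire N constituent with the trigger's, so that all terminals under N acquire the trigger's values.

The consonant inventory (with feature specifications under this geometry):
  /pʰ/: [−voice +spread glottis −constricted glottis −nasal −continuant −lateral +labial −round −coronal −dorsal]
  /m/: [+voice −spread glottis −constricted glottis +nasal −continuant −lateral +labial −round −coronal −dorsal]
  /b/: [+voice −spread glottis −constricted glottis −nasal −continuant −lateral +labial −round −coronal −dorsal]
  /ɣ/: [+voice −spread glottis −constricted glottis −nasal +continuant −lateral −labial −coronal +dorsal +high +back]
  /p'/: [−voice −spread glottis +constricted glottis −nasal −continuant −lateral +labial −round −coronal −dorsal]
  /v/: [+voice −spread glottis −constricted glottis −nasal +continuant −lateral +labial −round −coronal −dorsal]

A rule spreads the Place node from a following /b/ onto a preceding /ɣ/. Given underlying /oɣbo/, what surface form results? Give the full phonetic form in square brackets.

Place immediately or transitively dominates [labial], [round], [strident], [distributed], [coronal], [anterior], [dorsal], [high], [back].
Spreading Place from /b/ onto /ɣ/ replaces those values with /b/'s: [+labial], [−round], [−coronal], [−dorsal]. Features outside Place ([voice], [spread glottis], [constricted glottis], …) stay as in /ɣ/.
This feature bundle is that of [v], so /oɣbo/ surfaces as [ovbo].

[ovbo]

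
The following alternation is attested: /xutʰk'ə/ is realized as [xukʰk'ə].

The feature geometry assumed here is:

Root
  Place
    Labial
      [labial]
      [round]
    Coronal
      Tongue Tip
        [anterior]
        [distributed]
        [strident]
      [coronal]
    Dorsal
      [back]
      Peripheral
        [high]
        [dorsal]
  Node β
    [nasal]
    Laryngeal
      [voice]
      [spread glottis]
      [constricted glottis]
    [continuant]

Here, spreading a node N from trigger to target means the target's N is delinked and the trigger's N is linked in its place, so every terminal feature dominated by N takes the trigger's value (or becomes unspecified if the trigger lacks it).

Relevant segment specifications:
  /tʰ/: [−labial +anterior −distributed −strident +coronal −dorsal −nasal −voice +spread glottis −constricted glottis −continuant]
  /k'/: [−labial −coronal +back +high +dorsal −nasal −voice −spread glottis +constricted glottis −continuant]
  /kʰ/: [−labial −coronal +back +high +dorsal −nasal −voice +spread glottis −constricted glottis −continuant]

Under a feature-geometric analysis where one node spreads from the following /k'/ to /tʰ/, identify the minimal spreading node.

Place

/tʰ/ and [kʰ] differ in [coronal], [anterior], [distributed], [strident], [dorsal], [high], [back]; every other specified feature is identical.
The smallest constituent containing every changed terminal is Place — each of its daughters lacks at least one of the affected features.
Delinking /tʰ/'s Place and associating /k'/'s Place gives precisely the feature bundle of [kʰ].
Had Root spread, [constricted glottis], [spread glottis] would have taken /k'/'s values; they stay as in /tʰ/, confirming the spreading constituent is exactly Place.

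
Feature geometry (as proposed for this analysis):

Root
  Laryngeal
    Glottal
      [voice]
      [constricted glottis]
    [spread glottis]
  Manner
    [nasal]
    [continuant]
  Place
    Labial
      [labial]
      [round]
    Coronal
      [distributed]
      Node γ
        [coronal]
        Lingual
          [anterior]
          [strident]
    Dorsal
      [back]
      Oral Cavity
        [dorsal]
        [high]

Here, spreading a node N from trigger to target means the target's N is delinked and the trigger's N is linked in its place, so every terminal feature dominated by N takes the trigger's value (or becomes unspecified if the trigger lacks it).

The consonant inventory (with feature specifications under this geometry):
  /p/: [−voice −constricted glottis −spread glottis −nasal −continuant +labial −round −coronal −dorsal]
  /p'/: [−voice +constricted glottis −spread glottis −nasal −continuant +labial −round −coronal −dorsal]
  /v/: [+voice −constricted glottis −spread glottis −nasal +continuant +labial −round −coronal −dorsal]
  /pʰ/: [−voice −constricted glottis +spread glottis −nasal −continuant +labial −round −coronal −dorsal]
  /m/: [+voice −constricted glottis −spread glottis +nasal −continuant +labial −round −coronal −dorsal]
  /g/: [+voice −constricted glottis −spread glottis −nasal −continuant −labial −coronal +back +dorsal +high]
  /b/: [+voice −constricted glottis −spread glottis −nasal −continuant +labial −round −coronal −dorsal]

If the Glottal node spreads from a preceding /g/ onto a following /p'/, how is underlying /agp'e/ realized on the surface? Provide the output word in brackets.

[agbe]

Terminals under Glottal in this geometry: [voice], [constricted glottis].
After delinking /p'/'s Glottal and linking /g/'s, the affected terminals become [+voice], [−constricted glottis]; [spread glottis], [nasal], [continuant], … (outside Glottal) are retained from /p'/.
Among the inventory, only /b/ has exactly this specification, giving the surface form [agbe].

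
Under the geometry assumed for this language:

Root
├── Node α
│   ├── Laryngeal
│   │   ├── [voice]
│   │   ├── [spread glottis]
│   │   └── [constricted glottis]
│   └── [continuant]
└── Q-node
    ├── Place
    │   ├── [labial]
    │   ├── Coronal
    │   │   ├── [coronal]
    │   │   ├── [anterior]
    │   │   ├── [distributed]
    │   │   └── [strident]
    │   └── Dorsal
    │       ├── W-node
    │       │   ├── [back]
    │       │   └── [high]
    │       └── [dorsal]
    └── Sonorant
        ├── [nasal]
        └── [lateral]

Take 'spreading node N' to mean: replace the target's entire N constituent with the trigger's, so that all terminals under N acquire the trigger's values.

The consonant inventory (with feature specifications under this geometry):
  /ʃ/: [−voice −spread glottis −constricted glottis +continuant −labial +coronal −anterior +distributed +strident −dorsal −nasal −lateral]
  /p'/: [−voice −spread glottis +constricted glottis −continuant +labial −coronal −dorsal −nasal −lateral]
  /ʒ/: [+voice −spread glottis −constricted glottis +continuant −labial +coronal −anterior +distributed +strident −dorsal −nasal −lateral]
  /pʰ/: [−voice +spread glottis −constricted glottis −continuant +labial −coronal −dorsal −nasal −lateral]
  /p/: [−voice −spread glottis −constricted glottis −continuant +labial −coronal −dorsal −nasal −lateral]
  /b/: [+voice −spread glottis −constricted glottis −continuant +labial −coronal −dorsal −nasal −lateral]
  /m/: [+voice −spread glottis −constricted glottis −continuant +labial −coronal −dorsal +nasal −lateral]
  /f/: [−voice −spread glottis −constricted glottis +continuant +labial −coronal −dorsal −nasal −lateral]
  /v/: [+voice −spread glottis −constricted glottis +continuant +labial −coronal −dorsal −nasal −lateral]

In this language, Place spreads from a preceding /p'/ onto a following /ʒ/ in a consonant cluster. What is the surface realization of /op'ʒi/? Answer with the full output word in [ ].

Terminals under Place in this geometry: [labial], [coronal], [anterior], [distributed], [strident], [back], [high], [dorsal].
Spreading Place from /p'/ onto /ʒ/ replaces those values with /p'/'s: [+labial], [−coronal], [−dorsal]. Features outside Place ([voice], [spread glottis], [constricted glottis], …) stay as in /ʒ/.
This feature bundle is that of [v], so /op'ʒi/ surfaces as [op'vi].

[op'vi]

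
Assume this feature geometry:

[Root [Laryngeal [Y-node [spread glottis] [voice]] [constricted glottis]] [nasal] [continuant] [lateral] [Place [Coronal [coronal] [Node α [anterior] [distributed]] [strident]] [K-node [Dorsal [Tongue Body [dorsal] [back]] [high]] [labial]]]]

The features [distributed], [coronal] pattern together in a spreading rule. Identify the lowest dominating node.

Coronal

[distributed] is immediately dominated by Node α.
[coronal] is immediately dominated by Coronal.
The listed terminals split across distinct daughters of Coronal, so Coronal itself is the smallest node containing them all.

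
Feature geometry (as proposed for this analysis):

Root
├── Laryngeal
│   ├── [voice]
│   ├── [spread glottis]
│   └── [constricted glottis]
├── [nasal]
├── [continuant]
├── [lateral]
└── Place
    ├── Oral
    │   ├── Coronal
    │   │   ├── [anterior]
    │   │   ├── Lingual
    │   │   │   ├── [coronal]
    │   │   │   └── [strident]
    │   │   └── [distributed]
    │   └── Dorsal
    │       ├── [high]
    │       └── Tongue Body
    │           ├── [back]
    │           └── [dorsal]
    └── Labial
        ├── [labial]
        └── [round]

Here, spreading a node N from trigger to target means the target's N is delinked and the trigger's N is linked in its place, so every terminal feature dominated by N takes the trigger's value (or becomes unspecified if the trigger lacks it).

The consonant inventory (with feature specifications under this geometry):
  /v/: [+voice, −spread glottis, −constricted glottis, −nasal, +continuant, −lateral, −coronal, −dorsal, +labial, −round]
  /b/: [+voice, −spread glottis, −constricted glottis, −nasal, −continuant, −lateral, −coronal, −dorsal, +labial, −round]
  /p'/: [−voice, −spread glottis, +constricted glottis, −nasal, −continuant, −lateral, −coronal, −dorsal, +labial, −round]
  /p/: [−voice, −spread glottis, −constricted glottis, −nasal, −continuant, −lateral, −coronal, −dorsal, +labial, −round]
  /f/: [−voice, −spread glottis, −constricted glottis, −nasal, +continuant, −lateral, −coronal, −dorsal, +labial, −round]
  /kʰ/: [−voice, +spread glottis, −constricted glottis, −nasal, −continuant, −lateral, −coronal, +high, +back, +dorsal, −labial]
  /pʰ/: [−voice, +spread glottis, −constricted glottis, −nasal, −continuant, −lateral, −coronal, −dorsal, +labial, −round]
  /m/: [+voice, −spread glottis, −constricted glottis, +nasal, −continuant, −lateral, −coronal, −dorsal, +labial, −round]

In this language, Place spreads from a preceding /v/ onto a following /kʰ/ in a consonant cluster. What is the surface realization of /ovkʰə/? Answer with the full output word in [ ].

[ovpʰə]

The Place node dominates the terminals [anterior], [coronal], [strident], [distributed], [high], [back], [dorsal], [labial], [round].
Spreading Place from /v/ onto /kʰ/ replaces those values with /v/'s: [−coronal], [−dorsal], [+labial], [−round]. Features outside Place ([voice], [spread glottis], [constricted glottis], …) stay as in /kʰ/.
The resulting bundle matches /pʰ/ in the inventory; substituting it for /kʰ/ gives [ovpʰə].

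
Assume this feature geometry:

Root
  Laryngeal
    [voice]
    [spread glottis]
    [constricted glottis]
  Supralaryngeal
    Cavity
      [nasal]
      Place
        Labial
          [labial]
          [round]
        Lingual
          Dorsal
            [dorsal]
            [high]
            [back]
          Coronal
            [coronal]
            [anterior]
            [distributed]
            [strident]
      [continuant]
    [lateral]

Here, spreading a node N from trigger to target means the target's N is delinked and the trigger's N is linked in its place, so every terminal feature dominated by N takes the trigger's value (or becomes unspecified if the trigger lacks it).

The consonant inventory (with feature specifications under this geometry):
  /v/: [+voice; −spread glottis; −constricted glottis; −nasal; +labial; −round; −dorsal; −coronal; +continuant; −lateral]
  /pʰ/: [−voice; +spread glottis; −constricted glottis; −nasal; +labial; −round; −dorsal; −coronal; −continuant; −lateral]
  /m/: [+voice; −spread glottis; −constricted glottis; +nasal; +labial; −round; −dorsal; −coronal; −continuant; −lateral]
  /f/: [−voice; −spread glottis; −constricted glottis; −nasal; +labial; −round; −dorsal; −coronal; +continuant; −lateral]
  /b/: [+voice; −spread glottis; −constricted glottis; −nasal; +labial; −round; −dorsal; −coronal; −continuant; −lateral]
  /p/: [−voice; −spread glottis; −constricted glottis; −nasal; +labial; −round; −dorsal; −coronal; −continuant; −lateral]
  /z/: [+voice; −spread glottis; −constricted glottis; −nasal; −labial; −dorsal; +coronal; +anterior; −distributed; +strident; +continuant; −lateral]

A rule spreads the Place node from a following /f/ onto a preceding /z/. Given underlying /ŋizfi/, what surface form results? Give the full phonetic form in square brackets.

[ŋivfi]

Terminals under Place in this geometry: [labial], [round], [dorsal], [high], [back], [coronal], [anterior], [distributed], [strident].
After delinking /z/'s Place and linking /f/'s, the affected terminals become [+labial], [−round], [−dorsal], [−coronal]; [voice], [spread glottis], [constricted glottis], … (outside Place) are retained from /z/.
Among the inventory, only /v/ has exactly this specification, giving the surface form [ŋivfi].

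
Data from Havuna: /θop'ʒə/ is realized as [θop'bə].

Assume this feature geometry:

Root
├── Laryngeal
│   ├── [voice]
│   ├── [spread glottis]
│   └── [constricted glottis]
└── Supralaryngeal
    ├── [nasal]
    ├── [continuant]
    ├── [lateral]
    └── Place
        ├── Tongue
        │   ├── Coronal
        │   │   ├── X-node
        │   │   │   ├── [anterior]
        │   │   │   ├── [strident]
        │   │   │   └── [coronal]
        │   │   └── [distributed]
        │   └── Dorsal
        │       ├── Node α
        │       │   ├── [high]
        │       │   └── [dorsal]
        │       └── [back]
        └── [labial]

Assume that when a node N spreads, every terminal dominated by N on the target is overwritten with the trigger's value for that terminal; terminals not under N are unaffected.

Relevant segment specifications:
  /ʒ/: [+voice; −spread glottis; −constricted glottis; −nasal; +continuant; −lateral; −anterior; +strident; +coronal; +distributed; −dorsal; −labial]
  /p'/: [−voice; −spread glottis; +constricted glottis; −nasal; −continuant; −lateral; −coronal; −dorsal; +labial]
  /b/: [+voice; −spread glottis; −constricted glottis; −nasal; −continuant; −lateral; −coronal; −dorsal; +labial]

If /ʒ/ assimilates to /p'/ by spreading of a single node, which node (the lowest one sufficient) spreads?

Feature comparison: [continuant], [labial], [coronal], [anterior], [distributed], [strident] differ between /ʒ/ and [b]; the remaining terminals match.
These terminals are all dominated by Supralaryngeal, and no proper subconstituent of Supralaryngeal covers them all; Supralaryngeal is their lowest common ancestor.
Spreading Supralaryngeal from /p'/ overwrites each of those terminals with /p'/'s values, yielding exactly [b].
Since [constricted glottis], [voice] are preserved even though /p'/ disagrees there, no node above Supralaryngeal spread.

Supralaryngeal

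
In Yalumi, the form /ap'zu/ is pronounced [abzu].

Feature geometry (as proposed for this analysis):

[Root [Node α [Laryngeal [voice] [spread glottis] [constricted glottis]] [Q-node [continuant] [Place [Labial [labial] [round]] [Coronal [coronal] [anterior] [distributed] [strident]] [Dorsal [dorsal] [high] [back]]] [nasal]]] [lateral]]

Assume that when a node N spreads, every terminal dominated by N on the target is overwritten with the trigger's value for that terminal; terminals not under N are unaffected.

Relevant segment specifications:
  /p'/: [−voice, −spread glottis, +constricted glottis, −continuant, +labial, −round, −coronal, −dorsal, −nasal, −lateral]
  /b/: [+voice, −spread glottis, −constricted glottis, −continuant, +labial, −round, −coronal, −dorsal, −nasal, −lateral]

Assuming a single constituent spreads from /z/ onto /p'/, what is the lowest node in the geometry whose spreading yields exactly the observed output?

Laryngeal

/p'/ and [b] differ in [voice], [constricted glottis]; every other specified feature is identical.
The smallest constituent containing every changed terminal is Laryngeal — each of its daughters lacks at least one of the affected features.
If Laryngeal spreads, every terminal under it takes /z/'s value, producing [b] as observed.
Since [coronal], [labial] are preserved even though /z/ disagrees there, no node above Laryngeal spread.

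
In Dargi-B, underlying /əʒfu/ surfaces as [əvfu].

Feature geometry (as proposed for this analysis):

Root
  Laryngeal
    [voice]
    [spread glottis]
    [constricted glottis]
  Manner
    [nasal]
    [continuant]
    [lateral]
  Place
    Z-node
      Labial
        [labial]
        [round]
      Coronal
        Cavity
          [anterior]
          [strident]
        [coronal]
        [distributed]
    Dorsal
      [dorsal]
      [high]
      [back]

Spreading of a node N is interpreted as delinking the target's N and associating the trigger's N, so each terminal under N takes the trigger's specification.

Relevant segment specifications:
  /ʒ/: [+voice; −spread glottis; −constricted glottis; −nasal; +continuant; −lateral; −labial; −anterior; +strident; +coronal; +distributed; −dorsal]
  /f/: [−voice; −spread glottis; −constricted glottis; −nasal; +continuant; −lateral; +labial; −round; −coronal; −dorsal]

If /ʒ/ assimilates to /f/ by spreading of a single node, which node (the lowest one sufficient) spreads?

Comparing /ʒ/ with its surface form [v], the features that change are [labial], [round], [coronal], [anterior], [distributed], [strident].
The smallest constituent containing every changed terminal is Z-node — each of its daughters lacks at least one of the affected features.
Spreading Z-node from /f/ overwrites each of those terminals with /f/'s values, yielding exactly [v].
[voice] stays as in /ʒ/ although /f/ differs there, so no node dominating it spread; among the remaining candidates Z-node is the lowest that derives the output.

Z-node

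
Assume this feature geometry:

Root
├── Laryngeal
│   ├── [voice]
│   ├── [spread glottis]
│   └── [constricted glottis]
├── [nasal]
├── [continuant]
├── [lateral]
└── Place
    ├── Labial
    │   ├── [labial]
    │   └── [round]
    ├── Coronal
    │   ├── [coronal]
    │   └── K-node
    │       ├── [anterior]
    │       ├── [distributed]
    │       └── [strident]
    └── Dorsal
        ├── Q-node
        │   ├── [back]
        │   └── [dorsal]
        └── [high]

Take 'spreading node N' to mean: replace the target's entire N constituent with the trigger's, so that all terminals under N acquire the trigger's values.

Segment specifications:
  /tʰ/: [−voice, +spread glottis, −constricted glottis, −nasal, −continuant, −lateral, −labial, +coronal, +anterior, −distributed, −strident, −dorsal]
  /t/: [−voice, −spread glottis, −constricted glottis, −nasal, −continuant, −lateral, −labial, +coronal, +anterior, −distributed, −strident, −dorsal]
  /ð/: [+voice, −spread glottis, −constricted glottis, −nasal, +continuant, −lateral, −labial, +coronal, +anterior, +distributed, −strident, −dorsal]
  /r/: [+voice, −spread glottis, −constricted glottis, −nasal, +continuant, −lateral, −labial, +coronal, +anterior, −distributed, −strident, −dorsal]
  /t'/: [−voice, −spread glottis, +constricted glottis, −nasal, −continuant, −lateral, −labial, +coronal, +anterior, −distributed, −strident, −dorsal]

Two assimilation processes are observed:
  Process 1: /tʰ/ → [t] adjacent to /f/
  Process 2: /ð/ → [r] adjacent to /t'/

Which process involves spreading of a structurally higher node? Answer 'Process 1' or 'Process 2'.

Process 1: the feature that changes is [spread glottis]; the minimal node is [spread glottis] (depth 2).
In Process 2, [distributed] changes, so the minimal spreading node is [distributed] at depth 4.
[spread glottis] is closer to Root than [distributed], so Process 1 spreads the higher node.

Process 1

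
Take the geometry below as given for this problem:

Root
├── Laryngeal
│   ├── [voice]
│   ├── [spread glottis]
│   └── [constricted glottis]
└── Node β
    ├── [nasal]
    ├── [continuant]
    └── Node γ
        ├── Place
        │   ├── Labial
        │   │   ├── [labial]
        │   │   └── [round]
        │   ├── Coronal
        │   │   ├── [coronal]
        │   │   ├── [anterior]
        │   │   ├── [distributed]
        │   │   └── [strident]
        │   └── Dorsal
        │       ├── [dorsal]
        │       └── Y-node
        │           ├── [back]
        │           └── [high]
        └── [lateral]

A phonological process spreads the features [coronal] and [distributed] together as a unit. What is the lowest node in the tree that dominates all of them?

[coronal] is immediately dominated by Coronal.
[distributed] is immediately dominated by Coronal.
The listed terminals split across distinct daughters of Coronal, so Coronal itself is the smallest node containing them all.

Coronal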